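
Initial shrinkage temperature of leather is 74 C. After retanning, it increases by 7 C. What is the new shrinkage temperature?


81 C

New Ts = 74 + 7 = 81 C


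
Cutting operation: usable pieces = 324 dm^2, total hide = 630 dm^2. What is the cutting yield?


51.4%

Yield = usable / total x 100
Yield = 324 / 630 x 100 = 51.4%


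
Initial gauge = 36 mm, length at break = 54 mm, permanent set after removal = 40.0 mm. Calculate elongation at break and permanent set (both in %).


Elongation at break = 50.0%
Permanent set = 11.1%

Elongation at break = (54 - 36) / 36 x 100 = 50.0%
Permanent set = (40.0 - 36) / 36 x 100 = 11.1%


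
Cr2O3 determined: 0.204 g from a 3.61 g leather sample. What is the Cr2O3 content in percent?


Cr2O3% = 0.204 / 3.61 x 100
Cr2O3% = 5.65%


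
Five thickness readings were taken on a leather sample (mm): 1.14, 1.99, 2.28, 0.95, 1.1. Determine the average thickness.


Sum = 1.14 + 1.99 + 2.28 + 0.95 + 1.1 = 7.46
Average = 7.46 / 5 = 1.49 mm


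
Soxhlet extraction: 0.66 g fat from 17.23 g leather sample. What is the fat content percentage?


Fat content = 0.66 / 17.23 x 100
Fat = 3.8%


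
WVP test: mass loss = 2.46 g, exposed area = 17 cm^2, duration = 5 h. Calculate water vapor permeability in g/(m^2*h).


WVP = mass_loss / (area x time) x 10000
WVP = 2.46 / (17 x 5) x 10000
WVP = 2.46 / 85 x 10000 = 289.41 g/(m^2*h)


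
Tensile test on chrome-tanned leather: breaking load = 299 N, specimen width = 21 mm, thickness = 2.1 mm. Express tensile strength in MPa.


6.78 MPa

Cross-section = 21 x 2.1 = 44.1 mm^2
TS = 299 / 44.1 = 6.78 MPa
(1 N/mm^2 = 1 MPa)


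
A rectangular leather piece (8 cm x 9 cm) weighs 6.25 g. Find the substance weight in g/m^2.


868.1 g/m^2


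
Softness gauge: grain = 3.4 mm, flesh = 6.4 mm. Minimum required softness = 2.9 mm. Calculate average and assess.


Average softness = 4.90 mm
Meets requirement: Yes

Average = (3.4 + 6.4) / 2 = 4.90 mm
Minimum = 2.9 mm
Meets requirement: Yes


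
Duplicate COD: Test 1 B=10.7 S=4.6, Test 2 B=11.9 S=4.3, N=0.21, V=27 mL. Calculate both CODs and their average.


COD1 = 379.6 mg/L
COD2 = 472.9 mg/L
Average = 426.3 mg/L


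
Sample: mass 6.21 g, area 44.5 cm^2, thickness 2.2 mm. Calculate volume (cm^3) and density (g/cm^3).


Thickness in cm = 2.2 / 10 = 0.22 cm
Volume = 44.5 x 0.22 = 9.790 cm^3
Density = 6.21 / 9.790 = 0.634 g/cm^3


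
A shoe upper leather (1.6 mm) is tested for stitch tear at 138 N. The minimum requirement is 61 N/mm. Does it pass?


STS = 138 / 1.6 = 86.3 N/mm
Minimum required: 61 N/mm
Passes: Yes


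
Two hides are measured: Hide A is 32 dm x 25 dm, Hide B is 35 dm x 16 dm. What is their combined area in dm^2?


1360 dm^2

Hide A area = 32 x 25 = 800 dm^2
Hide B area = 35 x 16 = 560 dm^2
Total = 800 + 560 = 1360 dm^2


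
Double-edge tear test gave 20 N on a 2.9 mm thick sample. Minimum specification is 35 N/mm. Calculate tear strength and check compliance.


Tear strength = 20 / 2.9 = 6.9 N/mm
Required minimum = 35 N/mm
Compliant: No


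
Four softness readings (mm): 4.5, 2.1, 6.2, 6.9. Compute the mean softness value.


4.93 mm

Sum = 4.5 + 2.1 + 6.2 + 6.9
Mean = 19.7 / 4 = 4.93 mm


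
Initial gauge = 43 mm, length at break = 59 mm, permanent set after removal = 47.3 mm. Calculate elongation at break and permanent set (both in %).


Elongation at break = 37.2%
Permanent set = 10.0%

Elongation at break = (59 - 43) / 43 x 100 = 37.2%
Permanent set = (47.3 - 43) / 43 x 100 = 10.0%


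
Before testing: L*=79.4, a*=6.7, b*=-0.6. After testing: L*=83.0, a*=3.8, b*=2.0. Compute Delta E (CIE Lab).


dL = 83.0 - 79.4 = 3.6
da = 3.8 - 6.7 = -2.9
db = 2.0 - (-0.6) = 2.6
dE = sqrt((3.6)^2 + (-2.9)^2 + (2.6)^2) = 5.30


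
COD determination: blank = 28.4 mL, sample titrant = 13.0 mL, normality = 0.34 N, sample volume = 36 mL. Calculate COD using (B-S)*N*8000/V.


1163.6 mg/L


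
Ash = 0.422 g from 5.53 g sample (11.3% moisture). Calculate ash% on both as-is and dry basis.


As-is ash = 7.63%
Dry-basis ash = 8.60%


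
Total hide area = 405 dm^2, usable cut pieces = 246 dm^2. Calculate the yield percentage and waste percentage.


Yield = 60.7%
Waste = 39.3%

Yield = 246 / 405 x 100 = 60.7%
Waste = 405 - 246 = 159 dm^2
Waste% = 100 - 60.7 = 39.3%


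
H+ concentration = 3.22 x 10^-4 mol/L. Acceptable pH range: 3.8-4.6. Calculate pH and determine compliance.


pH = 3.49
Compliant: No

pH = -log10(3.22 x 10^-4) = 3.49
Range: 3.8 to 4.6
Compliant: No


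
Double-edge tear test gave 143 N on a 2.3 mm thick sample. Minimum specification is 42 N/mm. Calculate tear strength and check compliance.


Tear strength = 62.2 N/mm
Compliant: Yes


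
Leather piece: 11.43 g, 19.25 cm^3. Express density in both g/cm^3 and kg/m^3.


Density = 11.43 / 19.25 = 0.594 g/cm^3
Convert: 0.594 x 1000 = 594 kg/m^3


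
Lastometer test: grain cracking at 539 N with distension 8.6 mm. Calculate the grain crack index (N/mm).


62.7 N/mm


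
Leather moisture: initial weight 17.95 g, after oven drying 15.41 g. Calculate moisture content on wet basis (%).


14.2%

Moisture = 17.95 - 15.41 = 2.54 g
MC = 2.54 / 17.95 x 100 = 14.2%


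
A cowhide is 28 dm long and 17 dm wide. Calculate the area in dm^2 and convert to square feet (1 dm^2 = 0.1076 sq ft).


476 dm^2
51.22 sq ft

Area = 28 x 17 = 476 dm^2
Conversion: 476 x 0.1076 = 51.22 sq ft


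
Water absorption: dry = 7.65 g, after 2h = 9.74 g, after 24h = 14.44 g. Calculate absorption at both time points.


2h absorption = 27.3%
24h absorption = 88.8%


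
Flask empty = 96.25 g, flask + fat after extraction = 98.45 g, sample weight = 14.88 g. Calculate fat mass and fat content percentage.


Fat mass = 98.45 - 96.25 = 2.20 g
Fat% = 2.20 / 14.88 x 100 = 14.8%


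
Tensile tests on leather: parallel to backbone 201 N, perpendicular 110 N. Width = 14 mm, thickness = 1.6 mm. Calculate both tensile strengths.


Area = 14 x 1.6 = 22.4 mm^2
TS (parallel) = 201 / 22.4 = 8.97 N/mm^2
TS (perpendicular) = 110 / 22.4 = 4.91 N/mm^2


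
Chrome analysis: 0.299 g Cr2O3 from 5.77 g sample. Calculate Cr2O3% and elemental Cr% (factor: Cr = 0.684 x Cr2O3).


Cr2O3% = 0.299 / 5.77 x 100 = 5.18%
Cr% = 5.18 x 0.684 = 3.54%


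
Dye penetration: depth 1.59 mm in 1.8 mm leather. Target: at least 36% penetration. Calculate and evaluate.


Penetration = 1.59 / 1.8 x 100 = 88.3%
Target: 36%
Meets target: Yes


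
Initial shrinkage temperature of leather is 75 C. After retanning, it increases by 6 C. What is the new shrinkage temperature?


New Ts = 75 + 6 = 81 C


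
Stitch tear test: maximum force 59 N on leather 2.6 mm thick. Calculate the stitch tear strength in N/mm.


Stitch tear strength = force / thickness
STS = 59 / 2.6 = 22.7 N/mm


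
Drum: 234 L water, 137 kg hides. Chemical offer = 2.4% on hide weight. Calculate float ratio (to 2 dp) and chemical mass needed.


Float ratio = 1.71
Chemical needed = 3.288 kg

Float ratio = 234 / 137 = 1.71
Chemical = 137 x 2.4 / 100 = 3.288 kg


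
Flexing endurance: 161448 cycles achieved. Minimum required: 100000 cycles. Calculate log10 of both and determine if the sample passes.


Achieved: log10 = 5.21
Required: log10 = 5.00
Passes: Yes


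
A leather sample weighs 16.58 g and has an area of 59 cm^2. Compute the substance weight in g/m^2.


2810.2 g/m^2

Substance weight = mass / area x 10000
SW = 16.58 / 59 x 10000
SW = 2810.2 g/m^2


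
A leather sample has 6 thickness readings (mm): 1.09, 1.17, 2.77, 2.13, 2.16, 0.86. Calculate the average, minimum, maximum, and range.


Sum = 10.18
Average = 10.18 / 6 = 1.70 mm
Minimum = 0.86 mm
Maximum = 2.77 mm
Range = 2.77 - 0.86 = 1.91 mm


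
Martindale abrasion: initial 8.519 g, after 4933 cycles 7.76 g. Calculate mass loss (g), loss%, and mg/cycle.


Mass loss = 0.759 g
Loss = 8.91%
Rate = 0.154 mg/cycle

Loss = 8.519 - 7.76 = 0.759 g
Loss% = 0.759 / 8.519 x 100 = 8.91%
Rate = 0.759 / 4933 x 1000 = 0.154 mg/cycle


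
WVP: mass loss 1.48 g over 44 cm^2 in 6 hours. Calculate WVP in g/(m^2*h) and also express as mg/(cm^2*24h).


WVP = 56.06 g/(m^2*h)
Daily rate = 134.55 mg/(cm^2*24h)

WVP = 1.48 / (44 x 6) x 10000 = 56.06 g/(m^2*h)
Mass loss in mg = 1.48 x 1000 = 1480 mg
Per cm^2 per 24h in mg: 1480 x 24 / (44 x 6) = 35520 / 264 = 134.55 mg/(cm^2*24h)


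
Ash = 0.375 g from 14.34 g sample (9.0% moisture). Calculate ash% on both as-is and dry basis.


As-is ash% = 0.375 / 14.34 x 100 = 2.62%
Dry mass = 14.34 x (100 - 9.0) / 100 = 13.0494 g
Dry-basis ash% = 0.375 / 13.0494 x 100 = 2.87%


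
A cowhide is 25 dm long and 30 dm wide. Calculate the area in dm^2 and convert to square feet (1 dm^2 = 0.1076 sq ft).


Area = 25 x 30 = 750 dm^2
Conversion: 750 x 0.1076 = 80.70 sq ft


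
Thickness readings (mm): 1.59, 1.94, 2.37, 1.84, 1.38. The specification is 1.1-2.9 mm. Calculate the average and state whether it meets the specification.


Average = 1.82 mm
Within specification: Yes

Sum = 9.12
Average = 9.12 / 5 = 1.82 mm
Specification range: 1.1 to 2.9 mm
Within spec: Yes


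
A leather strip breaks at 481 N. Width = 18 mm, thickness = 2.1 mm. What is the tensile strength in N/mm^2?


Cross-sectional area = 18 x 2.1 = 37.8 mm^2
Tensile strength = 481 / 37.8 = 12.72 N/mm^2


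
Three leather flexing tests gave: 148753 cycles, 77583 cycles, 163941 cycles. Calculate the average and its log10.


Average = 130092 cycles
log10 = 5.11

Average = (148753 + 77583 + 163941) / 3 = 130092 cycles
log10(130092) = 5.11


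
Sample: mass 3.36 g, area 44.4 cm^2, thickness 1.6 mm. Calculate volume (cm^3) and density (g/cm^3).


Thickness in cm = 1.6 / 10 = 0.16 cm
Volume = 44.4 x 0.16 = 7.104 cm^3
Density = 3.36 / 7.104 = 0.473 g/cm^3


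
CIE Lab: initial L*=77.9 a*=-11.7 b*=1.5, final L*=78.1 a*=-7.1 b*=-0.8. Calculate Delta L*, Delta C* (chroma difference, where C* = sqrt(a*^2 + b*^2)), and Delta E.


Delta L* = 0.2
Delta C* = -4.65
Delta E = 5.15


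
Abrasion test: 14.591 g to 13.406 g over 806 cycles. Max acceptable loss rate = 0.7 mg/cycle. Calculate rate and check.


Rate = 1.470 mg/cycle
Passes: No


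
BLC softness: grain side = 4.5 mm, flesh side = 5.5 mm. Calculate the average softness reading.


Average = (4.5 + 5.5) / 2
Average = 5.00 mm


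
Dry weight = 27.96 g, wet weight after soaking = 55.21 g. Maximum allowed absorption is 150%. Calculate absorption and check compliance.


WA = (55.21 - 27.96) / 27.96 x 100 = 97.5%
Maximum allowed: 150%
Compliant: Yes


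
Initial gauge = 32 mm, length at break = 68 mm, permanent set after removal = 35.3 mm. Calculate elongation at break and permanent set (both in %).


Elongation at break = 112.5%
Permanent set = 10.3%


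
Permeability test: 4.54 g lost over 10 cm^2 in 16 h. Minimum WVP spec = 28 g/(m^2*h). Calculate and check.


WVP = 4.54 / (10 x 16) x 10000 = 283.75 g/(m^2*h)
Minimum: 28 g/(m^2*h)
Meets spec: Yes


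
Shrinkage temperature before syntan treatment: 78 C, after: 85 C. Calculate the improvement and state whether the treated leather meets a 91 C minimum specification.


Improvement = 7 C
Meets 91 C spec: No


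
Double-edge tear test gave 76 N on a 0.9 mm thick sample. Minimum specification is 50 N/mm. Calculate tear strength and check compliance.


Tear strength = 76 / 0.9 = 84.4 N/mm
Required minimum = 50 N/mm
Compliant: Yes


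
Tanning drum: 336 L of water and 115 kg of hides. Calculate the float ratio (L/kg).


2.9

Float ratio = water / hide weight
Ratio = 336 / 115 = 2.9


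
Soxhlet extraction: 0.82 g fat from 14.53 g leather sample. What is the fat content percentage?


Fat content = 0.82 / 14.53 x 100
Fat = 5.6%


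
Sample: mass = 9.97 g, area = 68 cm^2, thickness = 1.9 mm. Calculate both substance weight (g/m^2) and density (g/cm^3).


SW = 9.97 / 68 x 10000 = 1466.2 g/m^2
Volume = 68 x 1.9 / 10 = 12.92 cm^3
Density = 9.97 / 12.92 = 0.772 g/cm^3


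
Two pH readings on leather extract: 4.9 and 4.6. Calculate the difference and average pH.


Difference = |4.9 - 4.6| = 0.3
Average = (4.9 + 4.6) / 2 = 4.75


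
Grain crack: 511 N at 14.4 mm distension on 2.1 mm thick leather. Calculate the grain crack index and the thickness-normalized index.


Crack index = 511 / 14.4 = 35.5 N/mm
Normalized = 35.5 / 2.1 = 16.9 N/mm per mm


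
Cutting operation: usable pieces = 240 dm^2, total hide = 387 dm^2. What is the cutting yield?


Yield = usable / total x 100
Yield = 240 / 387 x 100 = 62.0%


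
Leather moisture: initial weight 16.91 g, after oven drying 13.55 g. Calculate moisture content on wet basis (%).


Moisture = 16.91 - 13.55 = 3.36 g
MC = 3.36 / 16.91 x 100 = 19.9%


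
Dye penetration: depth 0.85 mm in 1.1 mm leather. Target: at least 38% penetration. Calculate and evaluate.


Penetration = 0.85 / 1.1 x 100 = 77.3%
Target: 38%
Meets target: Yes


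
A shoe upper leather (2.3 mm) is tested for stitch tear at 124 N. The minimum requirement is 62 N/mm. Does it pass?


STS = 53.9 N/mm
Passes: No


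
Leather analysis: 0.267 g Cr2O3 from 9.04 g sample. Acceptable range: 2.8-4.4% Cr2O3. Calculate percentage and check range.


Cr2O3 = 2.95%
Within range: Yes


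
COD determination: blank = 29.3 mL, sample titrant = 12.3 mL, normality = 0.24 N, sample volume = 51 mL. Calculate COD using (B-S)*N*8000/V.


COD = (29.3 - 12.3) x 0.24 x 8000 / 51
COD = 17.0 x 0.24 x 8000 / 51
COD = 640.0 mg/L


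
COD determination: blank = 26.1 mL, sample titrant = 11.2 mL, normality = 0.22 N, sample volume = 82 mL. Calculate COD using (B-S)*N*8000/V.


COD = (26.1 - 11.2) x 0.22 x 8000 / 82
COD = 14.9 x 0.22 x 8000 / 82
COD = 319.8 mg/L


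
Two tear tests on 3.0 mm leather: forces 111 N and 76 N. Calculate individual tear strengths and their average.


Tear 1 = 37.0 N/mm
Tear 2 = 25.3 N/mm
Average = 31.2 N/mm

Tear 1 = 111 / 3.0 = 37.0 N/mm
Tear 2 = 76 / 3.0 = 25.3 N/mm
Average = (37.0 + 25.3) / 2 = 31.2 N/mm


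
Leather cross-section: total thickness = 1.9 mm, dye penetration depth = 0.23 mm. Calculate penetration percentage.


Penetration% = 0.23 / 1.9 x 100
Penetration = 12.1%


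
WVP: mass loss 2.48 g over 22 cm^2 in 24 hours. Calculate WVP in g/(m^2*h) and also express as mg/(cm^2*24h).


WVP = 2.48 / (22 x 24) x 10000 = 46.97 g/(m^2*h)
Mass loss in mg = 2.48 x 1000 = 2480 mg
Per cm^2 per 24h in mg: 2480 x 24 / (22 x 24) = 59520 / 528 = 112.73 mg/(cm^2*24h)


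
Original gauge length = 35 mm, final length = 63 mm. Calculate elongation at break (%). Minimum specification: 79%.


Elongation = 80.0%
Meets spec: Yes

Extension = 63 - 35 = 28 mm
Elongation = 28 / 35 x 100 = 80.0%
Minimum required: 79%
Meets specification: Yes


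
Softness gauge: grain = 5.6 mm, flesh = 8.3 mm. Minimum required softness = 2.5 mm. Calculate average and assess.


Average softness = 6.95 mm
Meets requirement: Yes

Average = (5.6 + 8.3) / 2 = 6.95 mm
Minimum = 2.5 mm
Meets requirement: Yes


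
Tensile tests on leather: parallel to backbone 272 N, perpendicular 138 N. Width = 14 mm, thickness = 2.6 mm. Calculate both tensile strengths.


Area = 14 x 2.6 = 36.4 mm^2
TS (parallel) = 272 / 36.4 = 7.47 N/mm^2
TS (perpendicular) = 138 / 36.4 = 3.79 N/mm^2


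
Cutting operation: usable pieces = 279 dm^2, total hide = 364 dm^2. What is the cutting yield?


76.6%

Yield = usable / total x 100
Yield = 279 / 364 x 100 = 76.6%


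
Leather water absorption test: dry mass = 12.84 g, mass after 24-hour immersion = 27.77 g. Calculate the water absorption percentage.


Water absorbed = 27.77 - 12.84 = 14.93 g
WA% = 14.93 / 12.84 x 100 = 116.3%


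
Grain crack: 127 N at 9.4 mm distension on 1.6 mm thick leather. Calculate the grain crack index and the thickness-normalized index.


Crack index = 13.5 N/mm
Normalized index = 8.4 N/mm per mm

Crack index = 127 / 9.4 = 13.5 N/mm
Normalized = 13.5 / 1.6 = 8.4 N/mm per mm


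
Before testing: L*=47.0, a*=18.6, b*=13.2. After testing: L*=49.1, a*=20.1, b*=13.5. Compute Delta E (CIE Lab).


dL = 49.1 - 47.0 = 2.1
da = 20.1 - 18.6 = 1.5
db = 13.5 - 13.2 = 0.3
dE = sqrt((2.1)^2 + (1.5)^2 + (0.3)^2) = 2.60


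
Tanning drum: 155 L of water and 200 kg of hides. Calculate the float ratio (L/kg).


0.8

Float ratio = water / hide weight
Ratio = 155 / 200 = 0.8


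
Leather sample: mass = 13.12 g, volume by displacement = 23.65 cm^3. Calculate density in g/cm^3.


Density = mass / volume
Density = 13.12 / 23.65 = 0.555 g/cm^3


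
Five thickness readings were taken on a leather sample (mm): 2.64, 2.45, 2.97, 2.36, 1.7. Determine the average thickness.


Sum = 2.64 + 2.45 + 2.97 + 2.36 + 1.7 = 12.12
Average = 12.12 / 5 = 2.42 mm


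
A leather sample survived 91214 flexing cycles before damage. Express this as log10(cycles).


4.96


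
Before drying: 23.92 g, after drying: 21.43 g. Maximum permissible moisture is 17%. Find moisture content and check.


MC = (23.92 - 21.43) / 23.92 x 100 = 10.4%
Maximum: 17%
Acceptable: Yes


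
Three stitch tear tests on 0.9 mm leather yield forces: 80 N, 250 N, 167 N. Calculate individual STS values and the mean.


STS1 = 80 / 0.9 = 88.9 N/mm
STS2 = 250 / 0.9 = 277.8 N/mm
STS3 = 167 / 0.9 = 185.6 N/mm
Mean = (88.9 + 277.8 + 185.6) / 3 = 184.1 N/mm


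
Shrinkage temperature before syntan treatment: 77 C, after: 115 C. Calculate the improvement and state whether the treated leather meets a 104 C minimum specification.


Improvement = 115 - 77 = 38 C
Spec check: 115 C >= 104 C? Yes


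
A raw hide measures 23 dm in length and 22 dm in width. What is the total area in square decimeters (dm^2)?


Area = length x width
Area = 23 x 22 = 506 dm^2


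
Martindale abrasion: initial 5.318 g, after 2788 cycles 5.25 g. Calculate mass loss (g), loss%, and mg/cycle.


Mass loss = 0.068 g
Loss = 1.28%
Rate = 0.024 mg/cycle

Loss = 5.318 - 5.25 = 0.068 g
Loss% = 0.068 / 5.318 x 100 = 1.28%
Rate = 0.068 / 2788 x 1000 = 0.024 mg/cycle


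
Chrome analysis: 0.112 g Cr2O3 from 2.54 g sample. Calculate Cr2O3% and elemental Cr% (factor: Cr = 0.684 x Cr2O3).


Cr2O3% = 0.112 / 2.54 x 100 = 4.41%
Cr% = 4.41 x 0.684 = 3.02%


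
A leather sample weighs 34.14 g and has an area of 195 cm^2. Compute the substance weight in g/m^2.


1750.8 g/m^2


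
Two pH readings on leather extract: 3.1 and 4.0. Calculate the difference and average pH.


Difference = 0.9
Average pH = 3.55


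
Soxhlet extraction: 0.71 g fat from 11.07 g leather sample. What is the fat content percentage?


6.4%


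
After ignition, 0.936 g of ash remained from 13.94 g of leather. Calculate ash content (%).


Ash% = 0.936 / 13.94 x 100
Ash% = 6.71%


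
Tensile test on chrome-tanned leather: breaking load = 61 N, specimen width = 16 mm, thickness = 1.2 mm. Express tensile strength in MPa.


3.18 MPa


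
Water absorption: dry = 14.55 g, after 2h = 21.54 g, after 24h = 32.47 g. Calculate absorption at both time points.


2h absorption = 48.0%
24h absorption = 123.2%

WA (2h) = (21.54 - 14.55) / 14.55 x 100 = 48.0%
WA (24h) = (32.47 - 14.55) / 14.55 x 100 = 123.2%


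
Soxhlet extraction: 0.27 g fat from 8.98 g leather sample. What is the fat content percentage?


3.0%


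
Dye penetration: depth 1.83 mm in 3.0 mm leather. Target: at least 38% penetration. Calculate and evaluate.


Penetration = 61.0%
Meets target: Yes

Penetration = 1.83 / 3.0 x 100 = 61.0%
Target: 38%
Meets target: Yes


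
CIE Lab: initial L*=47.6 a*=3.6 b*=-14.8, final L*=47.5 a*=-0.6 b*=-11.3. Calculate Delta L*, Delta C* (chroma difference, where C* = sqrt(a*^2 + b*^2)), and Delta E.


Delta L* = 47.5 - 47.6 = -0.1
C1* = sqrt((3.6)^2 + (-14.8)^2) = 15.232
C2* = sqrt((-0.6)^2 + (-11.3)^2) = 11.316
Delta C* = 11.316 - 15.232 = -3.92
Delta E = sqrt((-0.1)^2 + (-4.2)^2 + (3.5)^2) = 5.47


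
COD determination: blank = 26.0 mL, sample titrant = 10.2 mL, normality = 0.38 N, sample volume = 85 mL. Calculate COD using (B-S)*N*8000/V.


565.1 mg/L

COD = (26.0 - 10.2) x 0.38 x 8000 / 85
COD = 15.8 x 0.38 x 8000 / 85
COD = 565.1 mg/L


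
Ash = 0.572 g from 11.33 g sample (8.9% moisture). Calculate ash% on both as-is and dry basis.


As-is ash% = 0.572 / 11.33 x 100 = 5.05%
Dry mass = 11.33 x (100 - 8.9) / 100 = 10.32163 g
Dry-basis ash% = 0.572 / 10.32163 x 100 = 5.54%


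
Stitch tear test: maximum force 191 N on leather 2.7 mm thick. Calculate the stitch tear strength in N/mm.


Stitch tear strength = force / thickness
STS = 191 / 2.7 = 70.7 N/mm


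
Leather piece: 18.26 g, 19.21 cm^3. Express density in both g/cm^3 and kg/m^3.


0.951 g/cm^3
951 kg/m^3

Density = 18.26 / 19.21 = 0.951 g/cm^3
Convert: 0.951 x 1000 = 951 kg/m^3


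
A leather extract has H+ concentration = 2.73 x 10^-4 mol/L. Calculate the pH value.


pH = 3.56


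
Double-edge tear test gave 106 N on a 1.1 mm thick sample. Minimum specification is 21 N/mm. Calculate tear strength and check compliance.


Tear strength = 96.4 N/mm
Compliant: Yes


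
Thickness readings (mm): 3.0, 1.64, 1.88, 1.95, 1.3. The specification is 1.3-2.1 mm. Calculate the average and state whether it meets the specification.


Average = 1.95 mm
Within specification: Yes

Sum = 9.77
Average = 9.77 / 5 = 1.95 mm
Specification range: 1.3 to 2.1 mm
Within spec: Yes


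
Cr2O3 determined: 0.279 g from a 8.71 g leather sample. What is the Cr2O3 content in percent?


Cr2O3% = 0.279 / 8.71 x 100
Cr2O3% = 3.20%


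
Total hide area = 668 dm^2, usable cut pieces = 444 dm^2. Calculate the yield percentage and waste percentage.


Yield = 66.5%
Waste = 33.5%

Yield = 444 / 668 x 100 = 66.5%
Waste = 668 - 444 = 224 dm^2
Waste% = 100 - 66.5 = 33.5%


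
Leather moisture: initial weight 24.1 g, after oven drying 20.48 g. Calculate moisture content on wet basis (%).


15.0%


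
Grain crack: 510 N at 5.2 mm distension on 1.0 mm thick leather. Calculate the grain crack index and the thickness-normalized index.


Crack index = 510 / 5.2 = 98.1 N/mm
Normalized = 98.1 / 1.0 = 98.1 N/mm per mm


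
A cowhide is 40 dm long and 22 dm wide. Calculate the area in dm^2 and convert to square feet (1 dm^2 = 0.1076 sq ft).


Area = 40 x 22 = 880 dm^2
Conversion: 880 x 0.1076 = 94.69 sq ft


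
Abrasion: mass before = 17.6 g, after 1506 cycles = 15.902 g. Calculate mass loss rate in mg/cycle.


1.127 mg/cycle


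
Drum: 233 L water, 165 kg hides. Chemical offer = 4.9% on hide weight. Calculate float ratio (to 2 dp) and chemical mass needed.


Float ratio = 233 / 165 = 1.41
Chemical = 165 x 4.9 / 100 = 8.085 kg


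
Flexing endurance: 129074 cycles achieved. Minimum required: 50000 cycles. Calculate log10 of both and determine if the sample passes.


Achieved: log10 = 5.11
Required: log10 = 4.70
Passes: Yes


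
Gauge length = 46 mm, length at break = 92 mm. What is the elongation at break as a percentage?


100.0%


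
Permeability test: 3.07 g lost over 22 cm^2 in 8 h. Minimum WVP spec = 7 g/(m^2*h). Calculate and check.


WVP = 3.07 / (22 x 8) x 10000 = 174.43 g/(m^2*h)
Minimum: 7 g/(m^2*h)
Meets spec: Yes


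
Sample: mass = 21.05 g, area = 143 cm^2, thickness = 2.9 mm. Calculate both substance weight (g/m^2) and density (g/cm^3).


Substance weight = 1472.0 g/m^2
Density = 0.508 g/cm^3


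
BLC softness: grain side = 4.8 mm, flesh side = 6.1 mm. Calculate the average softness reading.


Average = (4.8 + 6.1) / 2
Average = 5.45 mm


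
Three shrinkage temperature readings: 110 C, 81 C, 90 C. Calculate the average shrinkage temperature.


93.7 C


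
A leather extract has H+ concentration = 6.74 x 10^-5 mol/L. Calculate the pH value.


pH = 4.17

pH = -log10[H+]
pH = -log10(6.74 x 10^-5) = 4.17


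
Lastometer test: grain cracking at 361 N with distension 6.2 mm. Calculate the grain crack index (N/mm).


58.2 N/mm

Grain crack index = force / distension
Index = 361 / 6.2 = 58.2 N/mm


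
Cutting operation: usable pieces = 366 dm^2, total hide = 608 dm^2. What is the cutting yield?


Yield = usable / total x 100
Yield = 366 / 608 x 100 = 60.2%


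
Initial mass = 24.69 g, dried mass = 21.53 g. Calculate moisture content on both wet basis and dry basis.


Wet basis = 12.8%
Dry basis = 14.7%

Moisture lost = 24.69 - 21.53 = 3.16 g
Wet basis MC = 3.16 / 24.69 x 100 = 12.8%
Dry basis MC = 3.16 / 21.53 x 100 = 14.7%


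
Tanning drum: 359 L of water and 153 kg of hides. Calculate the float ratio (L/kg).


2.3


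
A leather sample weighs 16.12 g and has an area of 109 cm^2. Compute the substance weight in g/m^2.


Substance weight = mass / area x 10000
SW = 16.12 / 109 x 10000
SW = 1478.9 g/m^2


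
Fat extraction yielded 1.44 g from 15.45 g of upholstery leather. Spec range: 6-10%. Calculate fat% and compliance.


Fat% = 1.44 / 15.45 x 100 = 9.3%
Spec range: 6-10%
Compliant: Yes


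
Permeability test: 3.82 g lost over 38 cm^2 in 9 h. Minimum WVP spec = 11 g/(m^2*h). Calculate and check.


WVP = 3.82 / (38 x 9) x 10000 = 111.70 g/(m^2*h)
Minimum: 11 g/(m^2*h)
Meets spec: Yes


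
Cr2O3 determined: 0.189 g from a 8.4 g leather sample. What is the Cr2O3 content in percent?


2.25%

Cr2O3% = 0.189 / 8.4 x 100
Cr2O3% = 2.25%


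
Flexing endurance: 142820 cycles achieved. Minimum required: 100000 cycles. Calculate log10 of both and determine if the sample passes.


log10(142820) = 5.15
log10(100000) = 5.00
Passes: Yes


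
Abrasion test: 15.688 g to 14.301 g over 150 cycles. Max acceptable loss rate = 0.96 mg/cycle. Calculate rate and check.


Rate = 9.247 mg/cycle
Passes: No

Loss = 15.688 - 14.301 = 1.387 g
Rate = 1.387 g / 150 cycles x 1000 = 9.247 mg/cycle
Max = 0.96 mg/cycle
Passes: No


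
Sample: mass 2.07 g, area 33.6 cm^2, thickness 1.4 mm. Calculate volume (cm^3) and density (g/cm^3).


Thickness in cm = 1.4 / 10 = 0.14 cm
Volume = 33.6 x 0.14 = 4.704 cm^3
Density = 2.07 / 4.704 = 0.440 g/cm^3


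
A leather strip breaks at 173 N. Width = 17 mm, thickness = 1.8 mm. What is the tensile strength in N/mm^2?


Cross-sectional area = 17 x 1.8 = 30.6 mm^2
Tensile strength = 173 / 30.6 = 5.65 N/mm^2


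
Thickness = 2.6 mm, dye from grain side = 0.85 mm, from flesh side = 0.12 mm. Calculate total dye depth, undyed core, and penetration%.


Total dyed = 0.97 mm
Undyed core = 1.63 mm
Penetration = 37.3%

Total dyed = 0.85 + 0.12 = 0.97 mm
Undyed core = 2.6 - 0.97 = 1.63 mm
Penetration = 0.97 / 2.6 x 100 = 37.3%


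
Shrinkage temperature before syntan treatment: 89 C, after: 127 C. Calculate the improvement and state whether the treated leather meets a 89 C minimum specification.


Improvement = 38 C
Meets 89 C spec: Yes


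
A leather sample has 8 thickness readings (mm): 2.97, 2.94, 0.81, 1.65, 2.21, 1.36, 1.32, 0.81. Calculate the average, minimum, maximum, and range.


Sum = 14.07
Average = 14.07 / 8 = 1.76 mm
Minimum = 0.81 mm
Maximum = 2.97 mm
Range = 2.97 - 0.81 = 2.16 mm


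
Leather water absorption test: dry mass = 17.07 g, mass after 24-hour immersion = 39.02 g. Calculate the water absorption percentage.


Water absorbed = 39.02 - 17.07 = 21.95 g
WA% = 21.95 / 17.07 x 100 = 128.6%


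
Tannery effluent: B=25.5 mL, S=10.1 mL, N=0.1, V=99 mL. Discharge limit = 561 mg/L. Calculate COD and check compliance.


COD = 124.4 mg/L
Compliant: Yes

COD = (25.5 - 10.1) x 0.1 x 8000 / 99 = 124.4 mg/L
Limit: 561 mg/L
Compliant: Yes


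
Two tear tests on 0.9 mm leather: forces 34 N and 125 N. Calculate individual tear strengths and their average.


Tear 1 = 34 / 0.9 = 37.8 N/mm
Tear 2 = 125 / 0.9 = 138.9 N/mm
Average = (37.8 + 138.9) / 2 = 88.4 N/mm


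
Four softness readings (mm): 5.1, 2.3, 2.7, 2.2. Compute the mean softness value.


Sum = 5.1 + 2.3 + 2.7 + 2.2
Mean = 12.3 / 4 = 3.08 mm


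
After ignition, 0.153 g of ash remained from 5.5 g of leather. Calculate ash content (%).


Ash% = 0.153 / 5.5 x 100
Ash% = 2.78%


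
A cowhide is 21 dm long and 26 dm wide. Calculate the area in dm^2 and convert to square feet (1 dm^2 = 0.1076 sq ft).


546 dm^2
58.75 sq ft


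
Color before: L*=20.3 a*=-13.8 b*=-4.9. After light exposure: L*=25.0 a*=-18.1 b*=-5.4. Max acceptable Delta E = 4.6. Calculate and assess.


dL = 4.7, da = -4.3, db = -0.5
dE = sqrt((4.7)^2 + (-4.3)^2 + (-0.5)^2) = 6.39
Max = 4.6
Passes: No


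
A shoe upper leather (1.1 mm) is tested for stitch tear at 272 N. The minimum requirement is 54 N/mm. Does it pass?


STS = 272 / 1.1 = 247.3 N/mm
Minimum required: 54 N/mm
Passes: Yes


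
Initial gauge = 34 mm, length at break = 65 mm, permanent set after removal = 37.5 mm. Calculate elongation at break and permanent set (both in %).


Elongation at break = (65 - 34) / 34 x 100 = 91.2%
Permanent set = (37.5 - 34) / 34 x 100 = 10.3%


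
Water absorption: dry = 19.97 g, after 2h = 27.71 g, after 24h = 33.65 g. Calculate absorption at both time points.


2h absorption = 38.8%
24h absorption = 68.5%


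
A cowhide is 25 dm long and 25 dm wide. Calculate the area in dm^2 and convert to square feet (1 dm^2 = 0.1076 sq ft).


625 dm^2
67.25 sq ft

Area = 25 x 25 = 625 dm^2
Conversion: 625 x 0.1076 = 67.25 sq ft


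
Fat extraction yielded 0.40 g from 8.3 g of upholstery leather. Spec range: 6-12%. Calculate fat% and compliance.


Fat content = 4.8%
Compliant: No

Fat% = 0.40 / 8.3 x 100 = 4.8%
Spec range: 6-12%
Compliant: No


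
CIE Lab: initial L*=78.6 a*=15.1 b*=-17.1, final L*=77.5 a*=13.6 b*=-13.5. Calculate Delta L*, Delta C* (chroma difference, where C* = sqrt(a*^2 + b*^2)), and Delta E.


Delta L* = -1.1
Delta C* = -3.65
Delta E = 4.05


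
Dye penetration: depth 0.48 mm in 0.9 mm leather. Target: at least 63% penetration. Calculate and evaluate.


Penetration = 53.3%
Meets target: No


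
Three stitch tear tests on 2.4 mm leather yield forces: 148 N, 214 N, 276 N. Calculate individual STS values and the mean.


STS1 = 61.7 N/mm
STS2 = 89.2 N/mm
STS3 = 115.0 N/mm
Mean = 88.6 N/mm


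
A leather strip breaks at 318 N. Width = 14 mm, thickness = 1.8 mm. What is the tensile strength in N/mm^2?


Cross-sectional area = 14 x 1.8 = 25.2 mm^2
Tensile strength = 318 / 25.2 = 12.62 N/mm^2


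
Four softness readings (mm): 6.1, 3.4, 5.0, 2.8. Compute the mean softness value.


4.33 mm

Sum = 6.1 + 3.4 + 5.0 + 2.8
Mean = 17.3 / 4 = 4.33 mm


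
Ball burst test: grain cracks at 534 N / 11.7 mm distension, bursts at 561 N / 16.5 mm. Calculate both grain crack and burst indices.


Crack index = 534 / 11.7 = 45.6 N/mm
Burst index = 561 / 16.5 = 34.0 N/mm


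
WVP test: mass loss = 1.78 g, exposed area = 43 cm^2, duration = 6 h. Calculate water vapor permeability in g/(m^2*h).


68.99 g/(m^2*h)


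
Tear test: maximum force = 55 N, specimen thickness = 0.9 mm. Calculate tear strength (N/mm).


Tear strength = force / thickness
Tear = 55 / 0.9 = 61.1 N/mm


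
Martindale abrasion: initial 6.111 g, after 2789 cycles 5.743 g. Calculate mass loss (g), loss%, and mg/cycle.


Loss = 6.111 - 5.743 = 0.368 g
Loss% = 0.368 / 6.111 x 100 = 6.02%
Rate = 0.368 / 2789 x 1000 = 0.132 mg/cycle


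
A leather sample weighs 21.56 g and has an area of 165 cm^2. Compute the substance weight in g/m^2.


1306.7 g/m^2

Substance weight = mass / area x 10000
SW = 21.56 / 165 x 10000
SW = 1306.7 g/m^2


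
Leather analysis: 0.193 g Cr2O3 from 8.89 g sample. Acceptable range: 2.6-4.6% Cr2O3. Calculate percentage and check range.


Cr2O3% = 0.193 / 8.89 x 100 = 2.17%
Acceptable range: 2.6 to 4.6%
Within range: No


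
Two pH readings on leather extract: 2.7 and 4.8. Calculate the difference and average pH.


Difference = |2.7 - 4.8| = 2.1
Average = (2.7 + 4.8) / 2 = 3.75


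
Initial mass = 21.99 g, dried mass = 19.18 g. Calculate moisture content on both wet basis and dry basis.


Moisture lost = 21.99 - 19.18 = 2.81 g
Wet basis MC = 2.81 / 21.99 x 100 = 12.8%
Dry basis MC = 2.81 / 19.18 x 100 = 14.7%


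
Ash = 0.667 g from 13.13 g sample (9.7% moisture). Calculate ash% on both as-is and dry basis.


As-is ash = 5.08%
Dry-basis ash = 5.63%

As-is ash% = 0.667 / 13.13 x 100 = 5.08%
Dry mass = 13.13 x (100 - 9.7) / 100 = 11.85639 g
Dry-basis ash% = 0.667 / 11.85639 x 100 = 5.63%


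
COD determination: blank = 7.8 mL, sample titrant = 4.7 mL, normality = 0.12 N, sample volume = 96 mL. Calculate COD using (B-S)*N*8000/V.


COD = (7.8 - 4.7) x 0.12 x 8000 / 96
COD = 3.1 x 0.12 x 8000 / 96
COD = 31.0 mg/L


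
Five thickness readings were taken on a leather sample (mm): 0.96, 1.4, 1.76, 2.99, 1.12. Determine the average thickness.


Sum = 0.96 + 1.4 + 1.76 + 2.99 + 1.12 = 8.23
Average = 8.23 / 5 = 1.65 mm


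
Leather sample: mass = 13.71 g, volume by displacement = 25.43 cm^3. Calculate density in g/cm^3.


Density = mass / volume
Density = 13.71 / 25.43 = 0.539 g/cm^3


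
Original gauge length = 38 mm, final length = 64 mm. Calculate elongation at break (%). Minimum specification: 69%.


Elongation = 68.4%
Meets spec: No

Extension = 64 - 38 = 26 mm
Elongation = 26 / 38 x 100 = 68.4%
Minimum required: 69%
Meets specification: No


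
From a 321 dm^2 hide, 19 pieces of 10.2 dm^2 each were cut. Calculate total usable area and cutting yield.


Usable area = 193.8 dm^2
Yield = 60.4%


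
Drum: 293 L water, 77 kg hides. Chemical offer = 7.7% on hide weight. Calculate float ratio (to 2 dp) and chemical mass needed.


Float ratio = 3.81
Chemical needed = 5.929 kg


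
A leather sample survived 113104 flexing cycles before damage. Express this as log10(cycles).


log10(113104) = 5.05


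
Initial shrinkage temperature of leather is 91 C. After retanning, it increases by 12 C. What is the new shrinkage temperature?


103 C


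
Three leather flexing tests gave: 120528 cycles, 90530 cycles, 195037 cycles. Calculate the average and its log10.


Average = 135365 cycles
log10 = 5.13


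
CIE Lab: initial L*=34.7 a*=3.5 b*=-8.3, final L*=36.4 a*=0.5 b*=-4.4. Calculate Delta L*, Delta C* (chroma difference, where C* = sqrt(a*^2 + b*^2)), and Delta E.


Delta L* = 1.7
Delta C* = -4.58
Delta E = 5.21

Delta L* = 36.4 - 34.7 = 1.7
C1* = sqrt((3.5)^2 + (-8.3)^2) = 9.008
C2* = sqrt((0.5)^2 + (-4.4)^2) = 4.428
Delta C* = 4.428 - 9.008 = -4.58
Delta E = sqrt((1.7)^2 + (-3.0)^2 + (3.9)^2) = 5.21


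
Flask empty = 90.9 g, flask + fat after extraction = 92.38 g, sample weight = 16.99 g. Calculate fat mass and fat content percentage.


Fat mass = 92.38 - 90.9 = 1.48 g
Fat% = 1.48 / 16.99 x 100 = 8.7%


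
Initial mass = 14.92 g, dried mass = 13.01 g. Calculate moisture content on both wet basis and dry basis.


Moisture lost = 14.92 - 13.01 = 1.91 g
Wet basis MC = 1.91 / 14.92 x 100 = 12.8%
Dry basis MC = 1.91 / 13.01 x 100 = 14.7%


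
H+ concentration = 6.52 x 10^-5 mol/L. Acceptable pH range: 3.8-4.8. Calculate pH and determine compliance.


pH = -log10(6.52 x 10^-5) = 4.19
Range: 3.8 to 4.8
Compliant: Yes


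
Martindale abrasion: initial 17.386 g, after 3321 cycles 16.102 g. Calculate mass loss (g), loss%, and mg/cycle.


Loss = 17.386 - 16.102 = 1.284 g
Loss% = 1.284 / 17.386 x 100 = 7.39%
Rate = 1.284 / 3321 x 1000 = 0.387 mg/cycle


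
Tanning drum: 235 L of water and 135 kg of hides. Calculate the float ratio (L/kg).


Float ratio = water / hide weight
Ratio = 235 / 135 = 1.7


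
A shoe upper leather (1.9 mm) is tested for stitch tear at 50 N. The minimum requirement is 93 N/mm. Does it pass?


STS = 26.3 N/mm
Passes: No


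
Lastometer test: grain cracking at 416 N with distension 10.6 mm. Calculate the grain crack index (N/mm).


Grain crack index = force / distension
Index = 416 / 10.6 = 39.2 N/mm


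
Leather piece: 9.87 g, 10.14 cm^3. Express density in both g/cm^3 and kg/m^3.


0.973 g/cm^3
973 kg/m^3


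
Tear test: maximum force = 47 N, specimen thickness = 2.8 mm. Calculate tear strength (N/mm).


Tear strength = force / thickness
Tear = 47 / 2.8 = 16.8 N/mm


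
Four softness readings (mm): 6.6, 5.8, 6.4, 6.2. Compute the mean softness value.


Sum = 6.6 + 5.8 + 6.4 + 6.2
Mean = 25.0 / 4 = 6.25 mm


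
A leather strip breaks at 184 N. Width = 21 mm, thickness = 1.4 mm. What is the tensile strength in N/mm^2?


6.26 N/mm^2


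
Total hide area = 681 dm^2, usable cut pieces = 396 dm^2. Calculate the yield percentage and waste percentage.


Yield = 396 / 681 x 100 = 58.1%
Waste = 681 - 396 = 285 dm^2
Waste% = 100 - 58.1 = 41.9%


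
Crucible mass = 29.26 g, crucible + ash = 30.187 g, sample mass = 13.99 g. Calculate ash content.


Ash mass = 30.187 - 29.26 = 0.927 g
Ash% = 0.927 / 13.99 x 100 = 6.63%


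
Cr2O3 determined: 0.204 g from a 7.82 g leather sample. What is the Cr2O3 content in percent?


2.61%

Cr2O3% = 0.204 / 7.82 x 100
Cr2O3% = 2.61%


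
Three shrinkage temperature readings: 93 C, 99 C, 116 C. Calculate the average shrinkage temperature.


Average = (93 + 99 + 116) / 3
Average = 308 / 3 = 102.7 C


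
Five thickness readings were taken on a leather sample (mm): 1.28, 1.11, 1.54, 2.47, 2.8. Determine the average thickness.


1.84 mm

Sum = 1.28 + 1.11 + 1.54 + 2.47 + 2.8 = 9.20
Average = 9.20 / 5 = 1.84 mm


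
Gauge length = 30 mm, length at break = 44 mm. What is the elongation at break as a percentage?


46.7%

Extension = 44 - 30 = 14 mm
Elongation = 14 / 30 x 100 = 46.7%


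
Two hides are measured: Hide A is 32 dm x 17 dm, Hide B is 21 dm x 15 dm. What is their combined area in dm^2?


Hide A area = 32 x 17 = 544 dm^2
Hide B area = 21 x 15 = 315 dm^2
Total = 544 + 315 = 859 dm^2


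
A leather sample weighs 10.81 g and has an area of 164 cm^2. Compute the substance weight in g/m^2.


659.1 g/m^2

Substance weight = mass / area x 10000
SW = 10.81 / 164 x 10000
SW = 659.1 g/m^2


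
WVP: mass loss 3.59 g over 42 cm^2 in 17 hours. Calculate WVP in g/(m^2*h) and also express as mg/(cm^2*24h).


WVP = 3.59 / (42 x 17) x 10000 = 50.28 g/(m^2*h)
Mass loss in mg = 3.59 x 1000 = 3590 mg
Per cm^2 per 24h in mg: 3590 x 24 / (42 x 17) = 86160 / 714 = 120.67 mg/(cm^2*24h)


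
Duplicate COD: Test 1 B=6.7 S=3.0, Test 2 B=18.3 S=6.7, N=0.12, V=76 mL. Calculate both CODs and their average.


COD1 = (6.7 - 3.0) x 0.12 x 8000 / 76 = 46.7 mg/L
COD2 = (18.3 - 6.7) x 0.12 x 8000 / 76 = 146.5 mg/L
Average = (46.7 + 146.5) / 2 = 96.6 mg/L


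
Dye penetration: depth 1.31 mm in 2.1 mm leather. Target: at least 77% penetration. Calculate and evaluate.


Penetration = 1.31 / 2.1 x 100 = 62.4%
Target: 77%
Meets target: No


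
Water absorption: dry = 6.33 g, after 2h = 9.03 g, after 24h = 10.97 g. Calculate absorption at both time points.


2h absorption = 42.7%
24h absorption = 73.3%

WA (2h) = (9.03 - 6.33) / 6.33 x 100 = 42.7%
WA (24h) = (10.97 - 6.33) / 6.33 x 100 = 73.3%


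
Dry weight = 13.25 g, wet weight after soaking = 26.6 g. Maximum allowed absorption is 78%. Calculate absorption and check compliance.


WA = (26.6 - 13.25) / 13.25 x 100 = 100.8%
Maximum allowed: 78%
Compliant: No


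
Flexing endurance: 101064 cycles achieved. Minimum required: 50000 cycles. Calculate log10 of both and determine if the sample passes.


Achieved: log10 = 5.00
Required: log10 = 4.70
Passes: Yes


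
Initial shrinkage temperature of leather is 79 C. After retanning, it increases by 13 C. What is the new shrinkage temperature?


92 C
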